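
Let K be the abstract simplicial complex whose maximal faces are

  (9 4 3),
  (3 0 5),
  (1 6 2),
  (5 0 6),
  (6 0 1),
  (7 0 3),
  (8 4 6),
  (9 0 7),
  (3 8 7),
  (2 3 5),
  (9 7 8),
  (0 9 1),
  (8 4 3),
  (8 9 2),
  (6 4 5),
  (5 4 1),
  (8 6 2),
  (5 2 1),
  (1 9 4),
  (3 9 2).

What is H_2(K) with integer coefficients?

H_2 ≅ 0.

Fix the vertex order 0 < 1 < 2 < 3 < 4 < 5 < 6 < 7 < 8 < 9 and write every simplex with vertices in increasing order. Then dim K = 2 and the simplices of K are:

  0-simplices (10): [0], [1], [2], [3], [4], [5], [6], [7], [8], [9]
  1-simplices (30): (30 of them)
  2-simplices (20): (20 of them)

giving chain groups C_0 ≅ Z^10, C_1 ≅ Z^30, C_2 ≅ Z^20.

∂_1: C_1 → C_0 maps an edge to its endpoints' difference, ∂[p,q] = q − p.
The 10×30 boundary matrix has rank 9 and Smith normal form diag(1,1,1,1,1,1,1,1,1).

The boundary map ∂_2: C_2 → C_1 acts by ∂[p,q,r] = [q,r] − [p,r] + [p,q]. For instance
  ∂[0,3,7] = [3,7] − [0,7] + [0,3],
  ∂[3,7,8] = [7,8] − [3,8] + [3,7].
The resulting 30×20 matrix has rank 20, and its Smith normal form has invariant factors (1,1,1,1,1,1,1,1,1,1,1,1,1,1,1,1,1,1,1,2).

From H_k ≅ ker(∂_k) / im(∂_{k+1}) we obtain:

  H_2: rank ker ∂_2 − rank ∂_3 = (20 − 20) − 0 = 0, and there is no ∂_3, so H_2 ≅ 0.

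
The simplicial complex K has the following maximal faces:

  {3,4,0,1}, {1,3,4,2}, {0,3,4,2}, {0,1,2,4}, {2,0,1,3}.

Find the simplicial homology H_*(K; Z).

H_0 ≅ Z,  H_1 = 0,  H_2 = 0,  H_3 ≅ Z.

Take the total order 0 < 1 < 2 < 3 < 4 on the vertex set. Then K (dimension 3) consists of the simplices:

  0-simplices (5): [0], [1], [2], [3], [4]
  1-simplices (10): [0,1], [0,2], [0,3], [0,4], [1,2], [1,3], [1,4], [2,3], [2,4], [3,4]
  2-simplices (10): [0,1,2], [0,1,3], [0,1,4], [0,2,3], [0,2,4], [0,3,4], [1,2,3], [1,2,4], [1,3,4], [2,3,4]
  3-simplices (5): [0,1,2,3], [0,1,2,4], [0,1,3,4], [0,2,3,4], [1,2,3,4]

so the chain groups are C_0 ≅ Z^5, C_1 ≅ Z^10, C_2 ≅ Z^10, C_3 ≅ Z^5.

The boundary map ∂_1: C_1 → C_0 sends each edge [p,q] (with p < q) to q − p. For instance
  ∂[0,3] = [3] − [0].
This gives a 5×10 integer matrix of rank 4; reducing to Smith normal form yields diagonal entries (1,1,1,1).

∂_2: C_2 → C_1 maps a triangle to the signed sum of its edges. For instance
  ∂[0,1,3] = [1,3] − [0,3] + [0,1],
  ∂[0,2,4] = [2,4] − [0,4] + [0,2].
As a 10×10 matrix over Z this has rank 6, with invariant factors (1,1,1,1,1,1).

The boundary map ∂_3: C_3 → C_2 sends each 3-simplex σ to the alternating sum Σ_i (−1)^i (σ with its i-th vertex removed). For instance
  ∂[0,1,2,4] = [1,2,4] − [0,2,4] + [0,1,4] − [0,1,2],
  ∂[0,1,2,3] = [1,2,3] − [0,2,3] + [0,1,3] − [0,1,2].
The 10×5 boundary matrix has rank 4 and Smith normal form diag(1,1,1,1).

Computing H_k = (kernel of ∂_k) / (image of ∂_{k+1}):

  H_0: rank C_0 − rank ∂_1 = 5 − 4 = 1, and the invariant factors of ∂_1 are all 1, so H_0 = Z.
  H_1: rank ker ∂_1 − rank ∂_2 = (10 − 4) − 6 = 0, and the invariant factors of ∂_2 are all 1, so H_1 = 0.
  H_2: rank ker ∂_2 − rank ∂_3 = (10 − 6) − 4 = 0, and the invariant factors of ∂_3 are all 1, so H_2 = 0.
  H_3: rank ker ∂_3 − rank ∂_4 = (5 − 4) − 0 = 1, and there is no ∂_4, so H_3 = Z.

As a check, the Euler characteristic is 5 − 10 + 10 − 5 = 0, which agrees with 1 − 0 + 0 − 1 = 0.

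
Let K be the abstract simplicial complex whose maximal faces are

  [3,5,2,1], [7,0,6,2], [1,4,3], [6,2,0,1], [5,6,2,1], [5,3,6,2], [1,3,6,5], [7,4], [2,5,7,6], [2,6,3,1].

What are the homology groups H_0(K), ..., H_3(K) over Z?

H_0 = Z,  H_1 = Z,  H_2 = 0,  H_3 = Z.

Fix the vertex order 0 < 1 < 2 < 3 < 4 < 5 < 6 < 7 and write every simplex with vertices in increasing order. Then dim K = 3 and the simplices of K are:

  0-simplices (8): [0], [1], [2], [3], [4], [5], [6], [7]
  1-simplices (20): [0,1], [0,2], [0,6], [0,7], [1,2], [1,3], [1,4], [1,5], [1,6], [2,3], [2,5], [2,6], [2,7], [3,4], [3,5], [3,6], [4,7], [5,6], [5,7], [6,7]
  2-simplices (19): (19 of them)
  3-simplices (8): [0,1,2,6], [0,2,6,7], [1,2,3,5], [1,2,3,6], [1,2,5,6], [1,3,5,6], [2,3,5,6], [2,5,6,7]

Hence C_0 ≅ Z^8, C_1 ≅ Z^20, C_2 ≅ Z^19, C_3 ≅ Z^8.

∂_1: C_1 → C_0 is given by ∂[p,q] = [q] − [p]. For instance
  ∂[0,7] = [7] − [0].
As a 8×20 matrix over Z this has rank 7, with invariant factors (1,1,1,1,1,1,1).

∂_2: C_2 → C_1 sends each 2-simplex [p,q,r] to [q,r] − [p,r] + [p,q]. For instance
  ∂[1,2,6] = [2,6] − [1,6] + [1,2],
  ∂[5,6,7] = [6,7] − [5,7] + [5,6].
The 20×19 boundary matrix has rank 12 and Smith normal form diag(1,1,1,1,1,1,1,1,1,1,1,1).

Boundary ∂_3: C_3 → C_2 sends each 3-simplex σ to the alternating sum Σ_i (−1)^i (σ with its i-th vertex removed). For instance
  ∂[1,2,5,6] = [2,5,6] − [1,5,6] + [1,2,6] − [1,2,5],
  ∂[1,2,3,6] = [2,3,6] − [1,3,6] + [1,2,6] − [1,2,3].
As a 19×8 matrix over Z this has rank 7, with invariant factors (1,1,1,1,1,1,1).

Computing H_k = (kernel of ∂_k) / (image of ∂_{k+1}):

  H_0: rank C_0 − rank ∂_1 = 8 − 7 = 1, and the invariant factors of ∂_1 are all 1, so H_0 = Z.
  H_1: rank ker ∂_1 − rank ∂_2 = (20 − 7) − 12 = 1, and the invariant factors of ∂_2 are all 1, so H_1 = Z.
  H_2: rank ker ∂_2 − rank ∂_3 = (19 − 12) − 7 = 0, and the invariant factors of ∂_3 are all 1, so H_2 = 0.
  H_3: rank ker ∂_3 − rank ∂_4 = (8 − 7) − 0 = 1, and there is no ∂_4, so H_3 = Z.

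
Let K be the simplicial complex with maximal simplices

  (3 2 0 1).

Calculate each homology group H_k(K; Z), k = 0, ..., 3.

Take the total order 0 < 1 < 2 < 3 on the vertex set. Then K (dimension 3) consists of the simplices:

  0-simplices (4): [0], [1], [2], [3]
  1-simplices (6): [0,1], [0,2], [0,3], [1,2], [1,3], [2,3]
  2-simplices (4): [0,1,2], [0,1,3], [0,2,3], [1,2,3]
  3-simplices (1): [0,1,2,3]

so the chain groups are C_0 ≅ Z^4, C_1 ≅ Z^6, C_2 ≅ Z^4, C_3 ≅ Z^1.

Boundary ∂_1: C_1 → C_0 is given by ∂[p,q] = [q] − [p]. For instance
  ∂[1,3] = [3] − [1].
The resulting 4×6 matrix has rank 3, and its Smith normal form has invariant factors (1,1,1).

∂_2: C_2 → C_1 maps a triangle to the signed sum of its edges. For instance
  ∂[1,2,3] = [2,3] − [1,3] + [1,2],
  ∂[0,1,2] = [1,2] − [0,2] + [0,1].
As a 6×4 matrix over Z this has rank 3, with invariant factors (1,1,1).

Boundary ∂_3: C_3 → C_2 sends each 3-simplex σ to the alternating sum Σ_i (−1)^i (σ with its i-th vertex removed). For instance
  ∂[0,1,2,3] = [1,2,3] − [0,2,3] + [0,1,3] − [0,1,2].
The 4×1 boundary matrix has rank 1 and Smith normal form diag(1).

Computing H_k = (kernel of ∂_k) / (image of ∂_{k+1}):

  H_0: rank C_0 − rank ∂_1 = 4 − 3 = 1, and the invariant factors of ∂_1 are all 1, so H_0 = Z.
  H_1: rank ker ∂_1 − rank ∂_2 = (6 − 3) − 3 = 0, and the invariant factors of ∂_2 are all 1, so H_1 = 0.
  H_2: rank ker ∂_2 − rank ∂_3 = (4 − 3) − 1 = 0, and the invariant factors of ∂_3 are all 1, so H_2 = 0.
  H_3: rank ker ∂_3 − rank ∂_4 = (1 − 1) − 0 = 0, and there is no ∂_4, so H_3 = 0.

H_0 = Z,  H_1 = 0,  H_2 = 0,  H_3 = 0.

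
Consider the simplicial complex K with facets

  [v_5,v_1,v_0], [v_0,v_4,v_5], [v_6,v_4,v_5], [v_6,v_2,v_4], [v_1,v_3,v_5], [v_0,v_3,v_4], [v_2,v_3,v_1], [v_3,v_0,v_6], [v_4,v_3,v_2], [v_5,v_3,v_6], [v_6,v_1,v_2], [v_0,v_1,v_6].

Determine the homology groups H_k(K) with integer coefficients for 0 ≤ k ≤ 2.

H_0 = Z,  H_1 = Z/2Z,  H_2 = 0.

K has 7 vertices, 18 edges, 12 triangles.
rank ∂_0 = 0, rank ∂_1 = 6 ⇒ b_0 = 7 − 0 − 6 = 1; all invariant factors of ∂_1 are 1 so no torsion. So H_0 ≅ Z.
rank ∂_1 = 6, rank ∂_2 = 12 ⇒ b_1 = 18 − 6 − 12 = 0; ∂_2 has invariant factor(s) [2] giving torsion. So H_1 ≅ Z/2Z.
rank ∂_2 = 12, rank ∂_3 = 0 ⇒ b_2 = 12 − 12 − 0 = 0. So H_2 ≅ 0.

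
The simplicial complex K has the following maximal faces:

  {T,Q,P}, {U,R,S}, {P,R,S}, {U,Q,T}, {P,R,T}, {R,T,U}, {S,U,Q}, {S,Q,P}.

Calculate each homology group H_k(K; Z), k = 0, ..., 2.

H_0 = Z,  H_1 = 0,  H_2 = Z.

K has 6 vertices, 12 edges, 8 triangles.
rank ∂_0 = 0, rank ∂_1 = 5 ⇒ b_0 = 6 − 0 − 5 = 1; all invariant factors of ∂_1 are 1 so no torsion. So H_0 = Z.
rank ∂_1 = 5, rank ∂_2 = 7 ⇒ b_1 = 12 − 5 − 7 = 0; all invariant factors of ∂_2 are 1 so no torsion. So H_1 = 0.
rank ∂_2 = 7, rank ∂_3 = 0 ⇒ b_2 = 8 − 7 − 0 = 1. So H_2 = Z.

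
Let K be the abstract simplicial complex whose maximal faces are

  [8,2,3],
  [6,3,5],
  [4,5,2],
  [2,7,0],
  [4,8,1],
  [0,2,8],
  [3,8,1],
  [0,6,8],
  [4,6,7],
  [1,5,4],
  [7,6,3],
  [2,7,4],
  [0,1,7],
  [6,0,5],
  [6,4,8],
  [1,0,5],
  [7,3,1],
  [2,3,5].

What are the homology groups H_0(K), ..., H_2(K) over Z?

H_0 = Z,  H_1 = Z^2,  H_2 = Z.

We work with the vertex ordering 0 < 1 < 2 < 3 < 4 < 5 < 6 < 7 < 8. The simplices of K, each written with vertices in increasing order, are:

  0-simplices (9): [0], [1], [2], [3], [4], [5], [6], [7], [8]
  1-simplices (27): (27 of them)
  2-simplices (18): [0,1,5], [0,1,7], [0,2,7], [0,2,8], [0,5,6], [0,6,8], [1,3,7], [1,3,8], [1,4,5], [1,4,8], [2,3,5], [2,3,8], [2,4,5], [2,4,7], [3,5,6], [3,6,7], [4,6,7], [4,6,8]

giving chain groups C_0 ≅ Z^9, C_1 ≅ Z^27, C_2 ≅ Z^18.

∂_1: C_1 → C_0 sends each edge [p,q] (with p < q) to q − p.
The 9×27 boundary matrix has rank 8 and Smith normal form diag(1,1,1,1,1,1,1,1).

The boundary map ∂_2: C_2 → C_1 sends each 2-simplex [p,q,r] to [q,r] − [p,r] + [p,q]. For instance
  ∂[2,4,5] = [4,5] − [2,5] + [2,4],
  ∂[3,6,7] = [6,7] − [3,7] + [3,6].
As a 27×18 matrix over Z this has rank 17, with invariant factors (1,1,1,1,1,1,1,1,1,1,1,1,1,1,1,1,1).

From H_k ≅ ker(∂_k) / im(∂_{k+1}) we obtain:

  H_0: rank C_0 − rank ∂_1 = 9 − 8 = 1, and the invariant factors of ∂_1 are all 1, so H_0 = Z.
  H_1: rank ker ∂_1 − rank ∂_2 = (27 − 8) − 17 = 2, and the invariant factors of ∂_2 are all 1, so H_1 = Z^2.
  H_2: rank ker ∂_2 − rank ∂_3 = (18 − 17) − 0 = 1, and there is no ∂_3, so H_2 = Z.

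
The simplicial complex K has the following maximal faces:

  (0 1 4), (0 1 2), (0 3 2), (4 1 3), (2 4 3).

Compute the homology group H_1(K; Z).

K has 5 vertices, 10 edges, 5 triangles.
rank ∂_1 = 4, rank ∂_2 = 5 ⇒ b_1 = 10 − 4 − 5 = 1; all invariant factors of ∂_2 are 1 so no torsion. So H_1 ≅ Z.

H_1 ≅ Z.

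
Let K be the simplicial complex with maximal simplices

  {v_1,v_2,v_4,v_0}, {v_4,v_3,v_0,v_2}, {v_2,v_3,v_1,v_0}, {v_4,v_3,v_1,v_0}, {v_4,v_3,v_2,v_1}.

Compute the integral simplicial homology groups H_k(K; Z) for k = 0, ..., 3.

Fix the vertex order v_0 < v_1 < v_2 < v_3 < v_4 and write every simplex with vertices in increasing order. Then dim K = 3 and the simplices of K are:

  0-simplices (5): [v_0], [v_1], [v_2], [v_3], [v_4]
  1-simplices (10): [v_0,v_1], [v_0,v_2], [v_0,v_3], [v_0,v_4], [v_1,v_2], [v_1,v_3], [v_1,v_4], [v_2,v_3], [v_2,v_4], [v_3,v_4]
  2-simplices (10): [v_0,v_1,v_2], [v_0,v_1,v_3], [v_0,v_1,v_4], [v_0,v_2,v_3], [v_0,v_2,v_4], [v_0,v_3,v_4], [v_1,v_2,v_3], [v_1,v_2,v_4], [v_1,v_3,v_4], [v_2,v_3,v_4]
  3-simplices (5): [v_0,v_1,v_2,v_3], [v_0,v_1,v_2,v_4], [v_0,v_1,v_3,v_4], [v_0,v_2,v_3,v_4], [v_1,v_2,v_3,v_4]

Hence C_0 ≅ Z^5, C_1 ≅ Z^10, C_2 ≅ Z^10, C_3 ≅ Z^5.

The boundary map ∂_1: C_1 → C_0 sends each edge [p,q] (with p < q) to q − p. For instance
  ∂[v_3,v_4] = [v_4] − [v_3].
This gives a 5×10 integer matrix of rank 4; reducing to Smith normal form yields diagonal entries (1,1,1,1).

∂_2: C_2 → C_1 acts by ∂[p,q,r] = [q,r] − [p,r] + [p,q]. For instance
  ∂[v_0,v_1,v_2] = [v_1,v_2] − [v_0,v_2] + [v_0,v_1],
  ∂[v_0,v_2,v_4] = [v_2,v_4] − [v_0,v_4] + [v_0,v_2].
The resulting 10×10 matrix has rank 6, and its Smith normal form has invariant factors (1,1,1,1,1,1).

The boundary map ∂_3: C_3 → C_2 sends each 3-simplex σ to the alternating sum Σ_i (−1)^i (σ with its i-th vertex removed). For instance
  ∂[v_1,v_2,v_3,v_4] = [v_2,v_3,v_4] − [v_1,v_3,v_4] + [v_1,v_2,v_4] − [v_1,v_2,v_3],
  ∂[v_0,v_1,v_2,v_3] = [v_1,v_2,v_3] − [v_0,v_2,v_3] + [v_0,v_1,v_3] − [v_0,v_1,v_2].
As a 10×5 matrix over Z this has rank 4, with invariant factors (1,1,1,1).

Reading off H_k = ker ∂_k / im ∂_{k+1}:

  H_0: rank C_0 − rank ∂_1 = 5 − 4 = 1, and the invariant factors of ∂_1 are all 1, so H_0 = Z.
  H_1: rank ker ∂_1 − rank ∂_2 = (10 − 4) − 6 = 0, and the invariant factors of ∂_2 are all 1, so H_1 = 0.
  H_2: rank ker ∂_2 − rank ∂_3 = (10 − 6) − 4 = 0, and the invariant factors of ∂_3 are all 1, so H_2 = 0.
  H_3: rank ker ∂_3 − rank ∂_4 = (5 − 4) − 0 = 1, and there is no ∂_4, so H_3 = Z.

As a check, the Euler characteristic is 5 − 10 + 10 − 5 = 0, which agrees with 1 − 0 + 0 − 1 = 0.

H_0 ≅ Z,  H_1 = 0,  H_2 = 0,  H_3 ≅ Z.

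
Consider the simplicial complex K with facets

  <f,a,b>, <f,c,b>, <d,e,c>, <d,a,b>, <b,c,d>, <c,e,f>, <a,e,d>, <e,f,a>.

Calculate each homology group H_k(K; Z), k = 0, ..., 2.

We work with the vertex ordering a < b < c < d < e < f. The simplices of K, each written with vertices in increasing order, are:

  0-simplices (6): a, b, c, d, e, f
  1-simplices (12): ab, ad, ae, af, bc, bd, bf, cd, ce, cf, de, ef
  2-simplices (8): abd, abf, ade, aef, bcd, bcf, cde, cef

giving chain groups C_0 ≅ Z^6, C_1 ≅ Z^12, C_2 ≅ Z^8.

∂_1: C_1 → C_0 is given by ∂[p,q] = [q] − [p]. For instance
  ∂af = f − a.
The 6×12 boundary matrix has rank 5 and Smith normal form diag(1,1,1,1,1).

∂_2: C_2 → C_1 maps a triangle to the signed sum of its edges. For instance
  ∂ade = de − ae + ad,
  ∂abd = bd − ad + ab.
The 12×8 boundary matrix has rank 7 and Smith normal form diag(1,1,1,1,1,1,1).

Computing H_k = (kernel of ∂_k) / (image of ∂_{k+1}):

  H_0: rank C_0 − rank ∂_1 = 6 − 5 = 1, and the invariant factors of ∂_1 are all 1, so H_0 ≅ Z.
  H_1: rank ker ∂_1 − rank ∂_2 = (12 − 5) − 7 = 0, and the invariant factors of ∂_2 are all 1, so H_1 ≅ 0.
  H_2: rank ker ∂_2 − rank ∂_3 = (8 − 7) − 0 = 1, and there is no ∂_3, so H_2 ≅ Z.

As a check, the Euler characteristic is 6 − 12 + 8 = 2, which agrees with 1 − 0 + 1 = 2.
(K is a triangulation of the 2-sphere S^2.)

H_0 ≅ Z,  H_1 = 0,  H_2 ≅ Z.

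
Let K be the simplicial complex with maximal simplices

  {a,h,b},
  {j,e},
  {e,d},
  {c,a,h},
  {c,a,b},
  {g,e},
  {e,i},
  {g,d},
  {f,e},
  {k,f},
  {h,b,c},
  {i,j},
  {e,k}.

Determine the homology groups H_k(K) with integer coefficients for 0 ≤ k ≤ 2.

K has 11 vertices, 15 edges, 4 triangles.
rank ∂_0 = 0, rank ∂_1 = 9 ⇒ b_0 = 11 − 0 − 9 = 2; all invariant factors of ∂_1 are 1 so no torsion. So H_0 ≅ Z^2.
rank ∂_1 = 9, rank ∂_2 = 3 ⇒ b_1 = 15 − 9 − 3 = 3; all invariant factors of ∂_2 are 1 so no torsion. So H_1 ≅ Z^3.
rank ∂_2 = 3, rank ∂_3 = 0 ⇒ b_2 = 4 − 3 − 0 = 1. So H_2 ≅ Z.

H_0 = Z^2,  H_1 = Z^3,  H_2 = Z.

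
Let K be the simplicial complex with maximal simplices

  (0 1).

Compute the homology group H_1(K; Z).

We work with the vertex ordering 0 < 1. The simplices of K, each written with vertices in increasing order, are:

  0-simplices (2): [0], [1]
  1-simplices (1): [0,1]

giving chain groups C_0 ≅ Z^2, C_1 ≅ Z^1.

The boundary map ∂_1: C_1 → C_0 is given by ∂[p,q] = [q] − [p]. For instance
  ∂[0,1] = [1] − [0].
This gives a 2×1 integer matrix of rank 1; reducing to Smith normal form yields diagonal entries (1).

Reading off H_k = ker ∂_k / im ∂_{k+1}:

  H_1: rank ker ∂_1 − rank ∂_2 = (1 − 1) − 0 = 0, and there is no ∂_2, so H_1 = 0.

H_1 ≅ 0.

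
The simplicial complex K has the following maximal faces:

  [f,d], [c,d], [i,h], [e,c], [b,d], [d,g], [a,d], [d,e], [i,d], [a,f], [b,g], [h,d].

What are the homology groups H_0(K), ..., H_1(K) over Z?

H_0 ≅ Z,  H_1 ≅ Z^4.

We work with the vertex ordering a < b < c < d < e < f < g < h < i. The simplices of K, each written with vertices in increasing order, are:

  0-simplices (9): a, b, c, d, e, f, g, h, i
  1-simplices (12): ad, af, bd, bg, cd, ce, de, df, dg, dh, di, hi

so the chain groups are C_0 ≅ Z^9, C_1 ≅ Z^12.

The boundary map ∂_1: C_1 → C_0 maps an edge to its endpoints' difference, ∂[p,q] = q − p. For instance
  ∂hi = i − h.
As a 9×12 matrix over Z this has rank 8, with invariant factors (1,1,1,1,1,1,1,1).

Reading off H_k = ker ∂_k / im ∂_{k+1}:

  H_0: rank C_0 − rank ∂_1 = 9 − 8 = 1, and the invariant factors of ∂_1 are all 1, so H_0 ≅ Z.
  H_1: rank ker ∂_1 − rank ∂_2 = (12 − 8) − 0 = 4, and there is no ∂_2, so H_1 ≅ Z^4.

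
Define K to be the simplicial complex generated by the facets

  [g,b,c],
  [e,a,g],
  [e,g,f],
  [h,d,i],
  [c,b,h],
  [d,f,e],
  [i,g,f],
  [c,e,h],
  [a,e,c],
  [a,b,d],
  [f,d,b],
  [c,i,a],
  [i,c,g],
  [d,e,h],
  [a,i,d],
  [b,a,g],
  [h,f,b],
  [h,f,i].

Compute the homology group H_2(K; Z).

Order the vertices as a < b < c < d < e < f < g < h < i. Listing each simplex with vertices in this order, K has dimension 2 with simplices:

  0-simplices (9): a, b, c, d, e, f, g, h, i
  1-simplices (27): ab, ac, ad, ae, ag, ai, bc, bd, bf, bg, bh, ce, cg, ch, ci, de, df, dh, di, ef, eg, eh, fg, fh, fi, gi, hi
  2-simplices (18): abd, abg, ace, aci, adi, aeg, bcg, bch, bdf, bfh, ceh, cgi, def, deh, dhi, efg, fgi, fhi

so the chain groups are C_0 ≅ Z^9, C_1 ≅ Z^27, C_2 ≅ Z^18.

The boundary map ∂_1: C_1 → C_0 sends each edge [p,q] (with p < q) to q − p. For instance
  ∂ag = g − a.
As a 9×27 matrix over Z this has rank 8, with invariant factors (1,1,1,1,1,1,1,1).

The boundary map ∂_2: C_2 → C_1 acts by ∂[p,q,r] = [q,r] − [p,r] + [p,q]. For instance
  ∂adi = di − ai + ad,
  ∂cgi = gi − ci + cg.
As a 27×18 matrix over Z this has rank 18, with invariant factors (1,1,1,1,1,1,1,1,1,1,1,1,1,1,1,1,1,2).

Reading off H_k = ker ∂_k / im ∂_{k+1}:

  H_2: rank ker ∂_2 − rank ∂_3 = (18 − 18) − 0 = 0, and there is no ∂_3, so H_2 = 0.

(K is a triangulation of the Klein bottle.)

H_2 = 0.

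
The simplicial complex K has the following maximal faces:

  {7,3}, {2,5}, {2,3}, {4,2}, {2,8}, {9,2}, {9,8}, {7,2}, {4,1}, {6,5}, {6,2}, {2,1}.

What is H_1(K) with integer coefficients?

H_1 = Z^4.

Order the vertices as 1 < 2 < 3 < 4 < 5 < 6 < 7 < 8 < 9. Listing each simplex with vertices in this order, K has dimension 1 with simplices:

  0-simplices (9): [1], [2], [3], [4], [5], [6], [7], [8], [9]
  1-simplices (12): [1,2], [1,4], [2,3], [2,4], [2,5], [2,6], [2,7], [2,8], [2,9], [3,7], [5,6], [8,9]

giving chain groups C_0 ≅ Z^9, C_1 ≅ Z^12.

The boundary map ∂_1: C_1 → C_0 maps an edge to its endpoints' difference, ∂[p,q] = q − p. For instance
  ∂[2,4] = [4] − [2].
The 9×12 boundary matrix has rank 8 and Smith normal form diag(1,1,1,1,1,1,1,1).

From H_k ≅ ker(∂_k) / im(∂_{k+1}) we obtain:

  H_1: rank ker ∂_1 − rank ∂_2 = (12 − 8) − 0 = 4, and there is no ∂_2, so H_1 = Z^4.

(K is a triangulation of a wedge of 4 circles.)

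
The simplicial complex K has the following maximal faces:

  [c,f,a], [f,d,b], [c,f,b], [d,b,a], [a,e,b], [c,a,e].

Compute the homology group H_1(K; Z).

Fix the vertex order a < b < c < d < e < f and write every simplex with vertices in increasing order. Then dim K = 2 and the simplices of K are:

  0-simplices (6): a, b, c, d, e, f
  1-simplices (12): ab, ac, ad, ae, af, bc, bd, be, bf, ce, cf, df
  2-simplices (6): abd, abe, ace, acf, bcf, bdf

so the chain groups are C_0 ≅ Z^6, C_1 ≅ Z^12, C_2 ≅ Z^6.

Boundary ∂_1: C_1 → C_0 maps an edge to its endpoints' difference, ∂[p,q] = q − p. For instance
  ∂ad = d − a.
As a 6×12 matrix over Z this has rank 5, with invariant factors (1,1,1,1,1).

∂_2: C_2 → C_1 maps a triangle to the signed sum of its edges. For instance
  ∂ace = ce − ae + ac,
  ∂abe = be − ae + ab.
This gives a 12×6 integer matrix of rank 6; reducing to Smith normal form yields diagonal entries (1,1,1,1,1,1).

Now H_k = ker ∂_k / im ∂_{k+1}, so:

  H_1: rank ker ∂_1 − rank ∂_2 = (12 − 5) − 6 = 1, and the invariant factors of ∂_2 are all 1, so H_1 ≅ Z.

(K is a triangulation of the cylinder S^1 x I.)

H_1 ≅ Z.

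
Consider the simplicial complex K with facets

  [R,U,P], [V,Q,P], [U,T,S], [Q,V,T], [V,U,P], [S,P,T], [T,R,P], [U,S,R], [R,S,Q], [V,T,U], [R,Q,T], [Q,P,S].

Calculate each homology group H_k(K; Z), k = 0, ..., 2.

H_0 = Z,  H_1 = Z/2,  H_2 = 0.

K has 7 vertices, 18 edges, 12 triangles.
rank ∂_0 = 0, rank ∂_1 = 6 ⇒ b_0 = 7 − 0 − 6 = 1; all invariant factors of ∂_1 are 1 so no torsion. So H_0 = Z.
rank ∂_1 = 6, rank ∂_2 = 12 ⇒ b_1 = 18 − 6 − 12 = 0; ∂_2 has invariant factor(s) [2] giving torsion. So H_1 = Z/2.
rank ∂_2 = 12, rank ∂_3 = 0 ⇒ b_2 = 12 − 12 − 0 = 0. So H_2 = 0.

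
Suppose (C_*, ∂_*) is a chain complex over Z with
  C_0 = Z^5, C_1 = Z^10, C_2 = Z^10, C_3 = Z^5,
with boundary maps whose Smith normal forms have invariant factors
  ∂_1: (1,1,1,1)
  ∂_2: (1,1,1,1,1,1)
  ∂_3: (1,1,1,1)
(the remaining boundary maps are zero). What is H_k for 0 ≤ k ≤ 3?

H_0 = Z,  H_1 = 0,  H_2 = 0,  H_3 = Z.

H_0: b_0 = 5 − 0 − 4 = 1; torsion from ∂_1 factors > 1: none. So H_0 = Z.
H_1: b_1 = 10 − 4 − 6 = 0; torsion from ∂_2 factors > 1: none. So H_1 = 0.
H_2: b_2 = 10 − 6 − 4 = 0; torsion from ∂_3 factors > 1: none. So H_2 = 0.
H_3: b_3 = 5 − 4 − 0 = 1; torsion from ∂_4 factors > 1: none. So H_3 = Z.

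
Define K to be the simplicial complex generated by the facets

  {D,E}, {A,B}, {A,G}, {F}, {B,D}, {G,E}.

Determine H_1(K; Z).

Take the total order A < B < D < E < F < G on the vertex set. Then K (dimension 1) consists of the simplices:

  0-simplices (6): A, B, D, E, F, G
  1-simplices (5): AB, AG, BD, DE, EG

giving chain groups C_0 ≅ Z^6, C_1 ≅ Z^5.

Boundary ∂_1: C_1 → C_0 sends each edge [p,q] (with p < q) to q − p.
The resulting 6×5 matrix has rank 4, and its Smith normal form has invariant factors (1,1,1,1).

From H_k ≅ ker(∂_k) / im(∂_{k+1}) we obtain:

  H_1: rank ker ∂_1 − rank ∂_2 = (5 − 4) − 0 = 1, and there is no ∂_2, so H_1 = Z.

H_1 = Z.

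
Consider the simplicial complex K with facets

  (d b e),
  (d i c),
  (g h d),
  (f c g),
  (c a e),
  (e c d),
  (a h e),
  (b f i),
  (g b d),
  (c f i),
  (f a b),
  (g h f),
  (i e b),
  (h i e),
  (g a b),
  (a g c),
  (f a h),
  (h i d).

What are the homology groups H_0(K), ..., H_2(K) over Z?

Take the total order a < b < c < d < e < f < g < h < i on the vertex set. Then K (dimension 2) consists of the simplices:

  0-simplices (9): a, b, c, d, e, f, g, h, i
  1-simplices (27): ab, ac, ae, af, ag, ah, bd, be, bf, bg, bi, cd, ce, cf, cg, ci, de, dg, dh, di, eh, ei, fg, fh, fi, gh, hi
  2-simplices (18): abf, abg, ace, acg, aeh, afh, bde, bdg, bei, bfi, cde, cdi, cfg, cfi, dgh, dhi, ehi, fgh

giving chain groups C_0 ≅ Z^9, C_1 ≅ Z^27, C_2 ≅ Z^18.

Boundary ∂_1: C_1 → C_0 is given by ∂[p,q] = [q] − [p]. For instance
  ∂gh = h − g.
As a 9×27 matrix over Z this has rank 8, with invariant factors (1,1,1,1,1,1,1,1).

Boundary ∂_2: C_2 → C_1 maps a triangle to the signed sum of its edges. For instance
  ∂cdi = di − ci + cd,
  ∂cfi = fi − ci + cf.
This gives a 27×18 integer matrix of rank 18; reducing to Smith normal form yields diagonal entries (1,1,1,1,1,1,1,1,1,1,1,1,1,1,1,1,1,2).

Reading off H_k = ker ∂_k / im ∂_{k+1}:

  H_0: rank C_0 − rank ∂_1 = 9 − 8 = 1, and the invariant factors of ∂_1 are all 1, so H_0 ≅ Z.
  H_1: rank ker ∂_1 − rank ∂_2 = (27 − 8) − 18 = 1, and ∂_2 has invariant factor 2 > 1, so H_1 ≅ Z ⊕ Z/2Z.
  H_2: rank ker ∂_2 − rank ∂_3 = (18 − 18) − 0 = 0, and there is no ∂_3, so H_2 ≅ 0.

As a check, the Euler characteristic is 9 − 27 + 18 = 0, which agrees with 1 − 1 + 0 = 0.
(K is a triangulation of the Klein bottle.)

H_0 ≅ Z,  H_1 ≅ Z ⊕ Z/2Z,  H_2 = 0.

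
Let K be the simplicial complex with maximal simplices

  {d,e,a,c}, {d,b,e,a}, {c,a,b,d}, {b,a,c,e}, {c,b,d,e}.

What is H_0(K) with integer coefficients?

H_0 = Z.

Take the total order a < b < c < d < e on the vertex set. Then K (dimension 3) consists of the simplices:

  0-simplices (5): a, b, c, d, e
  1-simplices (10): ab, ac, ad, ae, bc, bd, be, cd, ce, de
  2-simplices (10): abc, abd, abe, acd, ace, ade, bcd, bce, bde, cde
  3-simplices (5): abcd, abce, abde, acde, bcde

giving chain groups C_0 ≅ Z^5, C_1 ≅ Z^10, C_2 ≅ Z^10, C_3 ≅ Z^5.

Boundary ∂_1: C_1 → C_0 maps an edge to its endpoints' difference, ∂[p,q] = q − p. For instance
  ∂bd = d − b.
This gives a 5×10 integer matrix of rank 4; reducing to Smith normal form yields diagonal entries (1,1,1,1).

∂_2: C_2 → C_1 maps a triangle to the signed sum of its edges. For instance
  ∂cde = de − ce + cd,
  ∂ace = ce − ae + ac.
The 10×10 boundary matrix has rank 6 and Smith normal form diag(1,1,1,1,1,1).

The boundary map ∂_3: C_3 → C_2 sends each 3-simplex σ to the alternating sum Σ_i (−1)^i (σ with its i-th vertex removed). For instance
  ∂abcd = bcd − acd + abd − abc,
  ∂bcde = cde − bde + bce − bcd.
The 10×5 boundary matrix has rank 4 and Smith normal form diag(1,1,1,1).

Now H_k = ker ∂_k / im ∂_{k+1}, so:

  H_0: rank C_0 − rank ∂_1 = 5 − 4 = 1, and the invariant factors of ∂_1 are all 1, so H_0 = Z.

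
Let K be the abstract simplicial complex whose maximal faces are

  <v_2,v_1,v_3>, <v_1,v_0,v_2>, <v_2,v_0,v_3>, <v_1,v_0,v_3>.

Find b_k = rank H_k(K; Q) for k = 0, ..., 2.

b_0 = 1, b_1 = 0, b_2 = 1.

Take the total order v_0 < v_1 < v_2 < v_3 on the vertex set. Then K (dimension 2) consists of the simplices:

  0-simplices (4): [v_0], [v_1], [v_2], [v_3]
  1-simplices (6): [v_0,v_1], [v_0,v_2], [v_0,v_3], [v_1,v_2], [v_1,v_3], [v_2,v_3]
  2-simplices (4): [v_0,v_1,v_2], [v_0,v_1,v_3], [v_0,v_2,v_3], [v_1,v_2,v_3]

Hence C_0 ≅ Z^4, C_1 ≅ Z^6, C_2 ≅ Z^4.

The boundary map ∂_1: C_1 → C_0 is given by ∂[p,q] = [q] − [p].
This gives a 4×6 integer matrix of rank 3; reducing to Smith normal form yields diagonal entries (1,1,1).

Boundary ∂_2: C_2 → C_1 acts by ∂[p,q,r] = [q,r] − [p,r] + [p,q]. For instance
  ∂[v_0,v_2,v_3] = [v_2,v_3] − [v_0,v_3] + [v_0,v_2],
  ∂[v_1,v_2,v_3] = [v_2,v_3] − [v_1,v_3] + [v_1,v_2].
As a 6×4 matrix over Z this has rank 3, with invariant factors (1,1,1).

From H_k ≅ ker(∂_k) / im(∂_{k+1}) we obtain:

  H_0: rank C_0 − rank ∂_1 = 4 − 3 = 1, and the invariant factors of ∂_1 are all 1, so H_0 ≅ Z.
  H_1: rank ker ∂_1 − rank ∂_2 = (6 − 3) − 3 = 0, and the invariant factors of ∂_2 are all 1, so H_1 ≅ 0.
  H_2: rank ker ∂_2 − rank ∂_3 = (4 − 3) − 0 = 1, and there is no ∂_3, so H_2 ≅ Z.

As a check, the Euler characteristic is 4 − 6 + 4 = 2, which agrees with 1 − 0 + 1 = 2.

Hence the Betti numbers are b_0 = 1, b_1 = 0, b_2 = 1.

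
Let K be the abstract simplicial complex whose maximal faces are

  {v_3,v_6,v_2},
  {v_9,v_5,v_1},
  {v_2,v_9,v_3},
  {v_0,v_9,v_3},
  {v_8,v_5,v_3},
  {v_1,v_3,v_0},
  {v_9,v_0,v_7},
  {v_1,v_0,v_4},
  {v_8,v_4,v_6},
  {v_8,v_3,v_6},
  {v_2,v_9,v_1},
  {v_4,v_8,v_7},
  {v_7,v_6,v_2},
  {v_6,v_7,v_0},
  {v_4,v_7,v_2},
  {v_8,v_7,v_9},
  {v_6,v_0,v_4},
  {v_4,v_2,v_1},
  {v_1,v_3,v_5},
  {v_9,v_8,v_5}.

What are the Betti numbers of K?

b_0 = 1, b_1 = 1, b_2 = 0.

Fix the vertex order v_0 < v_1 < v_2 < v_3 < v_4 < v_5 < v_6 < v_7 < v_8 < v_9 and write every simplex with vertices in increasing order. Then dim K = 2 and the simplices of K are:

  0-simplices (10): [v_0], [v_1], [v_2], [v_3], [v_4], [v_5], [v_6], [v_7], [v_8], [v_9]
  1-simplices (30): (30 of them)
  2-simplices (20): (20 of them)

so the chain groups are C_0 ≅ Z^10, C_1 ≅ Z^30, C_2 ≅ Z^20.

Boundary ∂_1: C_1 → C_0 sends each edge [p,q] (with p < q) to q − p. For instance
  ∂[v_1,v_5] = [v_5] − [v_1].
This gives a 10×30 integer matrix of rank 9; reducing to Smith normal form yields diagonal entries (1,1,1,1,1,1,1,1,1).

The boundary map ∂_2: C_2 → C_1 sends each 2-simplex [p,q,r] to [q,r] − [p,r] + [p,q]. For instance
  ∂[v_0,v_7,v_9] = [v_7,v_9] − [v_0,v_9] + [v_0,v_7],
  ∂[v_4,v_6,v_8] = [v_6,v_8] − [v_4,v_8] + [v_4,v_6].
As a 30×20 matrix over Z this has rank 20, with invariant factors (1,1,1,1,1,1,1,1,1,1,1,1,1,1,1,1,1,1,1,2).

From H_k ≅ ker(∂_k) / im(∂_{k+1}) we obtain:

  H_0: rank C_0 − rank ∂_1 = 10 − 9 = 1, and the invariant factors of ∂_1 are all 1, so H_0 ≅ Z.
  H_1: rank ker ∂_1 − rank ∂_2 = (30 − 9) − 20 = 1, and ∂_2 has invariant factor 2 > 1, so H_1 ≅ Z ⊕ Z/2Z.
  H_2: rank ker ∂_2 − rank ∂_3 = (20 − 20) − 0 = 0, and there is no ∂_3, so H_2 ≅ 0.

Hence the Betti numbers are b_0 = 1, b_1 = 1, b_2 = 0.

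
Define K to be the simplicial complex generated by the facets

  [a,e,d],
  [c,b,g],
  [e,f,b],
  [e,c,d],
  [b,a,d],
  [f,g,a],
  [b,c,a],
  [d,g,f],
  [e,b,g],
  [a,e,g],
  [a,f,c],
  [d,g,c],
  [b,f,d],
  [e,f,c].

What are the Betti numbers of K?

b_0 = 1, b_1 = 2, b_2 = 1.

We work with the vertex ordering a < b < c < d < e < f < g. The simplices of K, each written with vertices in increasing order, are:

  0-simplices (7): a, b, c, d, e, f, g
  1-simplices (21): ab, ac, ad, ae, af, ag, bc, bd, be, bf, bg, cd, ce, cf, cg, de, df, dg, ef, eg, fg
  2-simplices (14): abc, abd, acf, ade, aeg, afg, bcg, bdf, bef, beg, cde, cdg, cef, dfg

Hence C_0 ≅ Z^7, C_1 ≅ Z^21, C_2 ≅ Z^14.

∂_1: C_1 → C_0 maps an edge to its endpoints' difference, ∂[p,q] = q − p. For instance
  ∂be = e − b.
The resulting 7×21 matrix has rank 6, and its Smith normal form has invariant factors (1,1,1,1,1,1).

The boundary map ∂_2: C_2 → C_1 maps a triangle to the signed sum of its edges. For instance
  ∂ade = de − ae + ad,
  ∂abd = bd − ad + ab.
The 21×14 boundary matrix has rank 13 and Smith normal form diag(1,1,1,1,1,1,1,1,1,1,1,1,1).

Computing H_k = (kernel of ∂_k) / (image of ∂_{k+1}):

  H_0: rank C_0 − rank ∂_1 = 7 − 6 = 1, and the invariant factors of ∂_1 are all 1, so H_0 = Z.
  H_1: rank ker ∂_1 − rank ∂_2 = (21 − 6) − 13 = 2, and the invariant factors of ∂_2 are all 1, so H_1 = Z^2.
  H_2: rank ker ∂_2 − rank ∂_3 = (14 − 13) − 0 = 1, and there is no ∂_3, so H_2 = Z.

(K is a triangulation of the torus T^2.)

Hence the Betti numbers are b_0 = 1, b_1 = 2, b_2 = 1.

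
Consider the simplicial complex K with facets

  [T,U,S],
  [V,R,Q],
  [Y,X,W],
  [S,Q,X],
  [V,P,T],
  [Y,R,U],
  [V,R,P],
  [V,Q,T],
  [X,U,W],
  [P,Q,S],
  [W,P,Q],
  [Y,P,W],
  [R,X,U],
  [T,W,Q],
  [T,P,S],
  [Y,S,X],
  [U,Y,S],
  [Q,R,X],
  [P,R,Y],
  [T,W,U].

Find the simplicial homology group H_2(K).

Fix the vertex order P < Q < R < S < T < U < V < W < X < Y and write every simplex with vertices in increasing order. Then dim K = 2 and the simplices of K are:

  0-simplices (10): P, Q, R, S, T, U, V, W, X, Y
  1-simplices (30): PQ, PR, PS, PT, PV, PW, PY, QR, QS, QT, QV, QW, QX, RU, RV, RX, RY, ST, SU, SX, SY, TU, TV, TW, UW, UX, UY, WX, WY, XY
  2-simplices (20): PQS, PQW, PRV, PRY, PST, PTV, PWY, QRV, QRX, QSX, QTV, QTW, RUX, RUY, STU, SUY, SXY, TUW, UWX, WXY

Hence C_0 ≅ Z^10, C_1 ≅ Z^30, C_2 ≅ Z^20.

Boundary ∂_1: C_1 → C_0 is given by ∂[p,q] = [q] − [p]. For instance
  ∂QT = T − Q.
As a 10×30 matrix over Z this has rank 9, with invariant factors (1,1,1,1,1,1,1,1,1).

∂_2: C_2 → C_1 acts by ∂[p,q,r] = [q,r] − [p,r] + [p,q]. For instance
  ∂PTV = TV − PV + PT,
  ∂PRY = RY − PY + PR.
The 30×20 boundary matrix has rank 20 and Smith normal form diag(1,1,1,1,1,1,1,1,1,1,1,1,1,1,1,1,1,1,1,2).

Now H_k = ker ∂_k / im ∂_{k+1}, so:

  H_2: rank ker ∂_2 − rank ∂_3 = (20 − 20) − 0 = 0, and there is no ∂_3, so H_2 ≅ 0.

(K is a triangulation of the Klein bottle.)

H_2 ≅ 0.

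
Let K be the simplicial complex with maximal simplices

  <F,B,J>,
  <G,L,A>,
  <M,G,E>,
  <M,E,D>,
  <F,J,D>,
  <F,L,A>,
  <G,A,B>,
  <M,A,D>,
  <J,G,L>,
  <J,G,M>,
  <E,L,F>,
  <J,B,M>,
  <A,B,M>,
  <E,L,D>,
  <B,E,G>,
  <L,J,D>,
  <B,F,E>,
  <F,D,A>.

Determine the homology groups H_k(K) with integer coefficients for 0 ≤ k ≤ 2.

We work with the vertex ordering A < B < D < E < F < G < J < L < M. The simplices of K, each written with vertices in increasing order, are:

  0-simplices (9): A, B, D, E, F, G, J, L, M
  1-simplices (27): AB, AD, AF, AG, AL, AM, BE, BF, BG, BJ, BM, DE, DF, DJ, DL, DM, EF, EG, EL, EM, FJ, FL, GJ, GL, GM, JL, JM
  2-simplices (18): ABG, ABM, ADF, ADM, AFL, AGL, BEF, BEG, BFJ, BJM, DEL, DEM, DFJ, DJL, EFL, EGM, GJL, GJM

Hence C_0 ≅ Z^9, C_1 ≅ Z^27, C_2 ≅ Z^18.

Boundary ∂_1: C_1 → C_0 sends each edge [p,q] (with p < q) to q − p. For instance
  ∂DM = M − D.
This gives a 9×27 integer matrix of rank 8; reducing to Smith normal form yields diagonal entries (1,1,1,1,1,1,1,1).

∂_2: C_2 → C_1 sends each 2-simplex [p,q,r] to [q,r] − [p,r] + [p,q]. For instance
  ∂DEL = EL − DL + DE,
  ∂BJM = JM − BM + BJ.
The 27×18 boundary matrix has rank 18 and Smith normal form diag(1,1,1,1,1,1,1,1,1,1,1,1,1,1,1,1,1,2).

Computing H_k = (kernel of ∂_k) / (image of ∂_{k+1}):

  H_0: rank C_0 − rank ∂_1 = 9 − 8 = 1, and the invariant factors of ∂_1 are all 1, so H_0 ≅ Z.
  H_1: rank ker ∂_1 − rank ∂_2 = (27 − 8) − 18 = 1, and ∂_2 has invariant factor 2 > 1, so H_1 ≅ Z ⊕ Z/2.
  H_2: rank ker ∂_2 − rank ∂_3 = (18 − 18) − 0 = 0, and there is no ∂_3, so H_2 ≅ 0.

As a check, the Euler characteristic is 9 − 27 + 18 = 0, which agrees with 1 − 1 + 0 = 0.
(K is a triangulation of the Klein bottle.)

H_0 = Z,  H_1 = Z ⊕ Z/2,  H_2 = 0.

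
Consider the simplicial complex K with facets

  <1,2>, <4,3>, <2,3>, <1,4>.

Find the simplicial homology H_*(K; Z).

Order the vertices as 1 < 2 < 3 < 4. Listing each simplex with vertices in this order, K has dimension 1 with simplices:

  0-simplices (4): [1], [2], [3], [4]
  1-simplices (4): [1,2], [1,4], [2,3], [3,4]

so the chain groups are C_0 ≅ Z^4, C_1 ≅ Z^4.

The boundary map ∂_1: C_1 → C_0 maps an edge to its endpoints' difference, ∂[p,q] = q − p. For instance
  ∂[2,3] = [3] − [2].
This gives a 4×4 integer matrix of rank 3; reducing to Smith normal form yields diagonal entries (1,1,1).

Computing H_k = (kernel of ∂_k) / (image of ∂_{k+1}):

  H_0: rank C_0 − rank ∂_1 = 4 − 3 = 1, and the invariant factors of ∂_1 are all 1, so H_0 ≅ Z.
  H_1: rank ker ∂_1 − rank ∂_2 = (4 − 3) − 0 = 1, and there is no ∂_2, so H_1 ≅ Z.

H_0 = Z,  H_1 = Z.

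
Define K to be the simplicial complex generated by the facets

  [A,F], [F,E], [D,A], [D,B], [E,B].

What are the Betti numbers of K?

b_0 = 1, b_1 = 1.

K has 5 vertices, 5 edges.
rank ∂_0 = 0, rank ∂_1 = 4 ⇒ b_0 = 5 − 0 − 4 = 1; all invariant factors of ∂_1 are 1 so no torsion. So H_0 ≅ Z.
rank ∂_1 = 4, rank ∂_2 = 0 ⇒ b_1 = 5 − 4 − 0 = 1. So H_1 ≅ Z.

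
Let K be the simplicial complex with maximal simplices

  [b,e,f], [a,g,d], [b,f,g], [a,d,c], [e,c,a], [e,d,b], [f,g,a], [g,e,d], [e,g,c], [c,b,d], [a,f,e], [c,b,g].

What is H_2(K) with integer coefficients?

H_2 = 0.

We work with the vertex ordering a < b < c < d < e < f < g. The simplices of K, each written with vertices in increasing order, are:

  0-simplices (7): a, b, c, d, e, f, g
  1-simplices (18): ac, ad, ae, af, ag, bc, bd, be, bf, bg, cd, ce, cg, de, dg, ef, eg, fg
  2-simplices (12): acd, ace, adg, aef, afg, bcd, bcg, bde, bef, bfg, ceg, deg

giving chain groups C_0 ≅ Z^7, C_1 ≅ Z^18, C_2 ≅ Z^12.

The boundary map ∂_1: C_1 → C_0 maps an edge to its endpoints' difference, ∂[p,q] = q − p.
As a 7×18 matrix over Z this has rank 6, with invariant factors (1,1,1,1,1,1).

The boundary map ∂_2: C_2 → C_1 sends each 2-simplex [p,q,r] to [q,r] − [p,r] + [p,q]. For instance
  ∂bfg = fg − bg + bf,
  ∂bcd = cd − bd + bc.
As a 18×12 matrix over Z this has rank 12, with invariant factors (1,1,1,1,1,1,1,1,1,1,1,2).

Computing H_k = (kernel of ∂_k) / (image of ∂_{k+1}):

  H_2: rank ker ∂_2 − rank ∂_3 = (12 − 12) − 0 = 0, and there is no ∂_3, so H_2 = 0.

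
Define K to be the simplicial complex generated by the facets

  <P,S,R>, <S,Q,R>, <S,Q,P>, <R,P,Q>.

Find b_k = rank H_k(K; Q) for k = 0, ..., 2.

b_0 = 1, b_1 = 0, b_2 = 1.

Fix the vertex order P < Q < R < S and write every simplex with vertices in increasing order. Then dim K = 2 and the simplices of K are:

  0-simplices (4): P, Q, R, S
  1-simplices (6): PQ, PR, PS, QR, QS, RS
  2-simplices (4): PQR, PQS, PRS, QRS

giving chain groups C_0 ≅ Z^4, C_1 ≅ Z^6, C_2 ≅ Z^4.

∂_1: C_1 → C_0 sends each edge [p,q] (with p < q) to q − p. For instance
  ∂QS = S − Q.
This gives a 4×6 integer matrix of rank 3; reducing to Smith normal form yields diagonal entries (1,1,1).

∂_2: C_2 → C_1 maps a triangle to the signed sum of its edges. For instance
  ∂PQR = QR − PR + PQ,
  ∂QRS = RS − QS + QR.
As a 6×4 matrix over Z this has rank 3, with invariant factors (1,1,1).

Computing H_k = (kernel of ∂_k) / (image of ∂_{k+1}):

  H_0: rank C_0 − rank ∂_1 = 4 − 3 = 1, and the invariant factors of ∂_1 are all 1, so H_0 = Z.
  H_1: rank ker ∂_1 − rank ∂_2 = (6 − 3) − 3 = 0, and the invariant factors of ∂_2 are all 1, so H_1 = 0.
  H_2: rank ker ∂_2 − rank ∂_3 = (4 − 3) − 0 = 1, and there is no ∂_3, so H_2 = Z.

(K is a triangulation of the 2-sphere S^2.)

Hence the Betti numbers are b_0 = 1, b_1 = 0, b_2 = 1.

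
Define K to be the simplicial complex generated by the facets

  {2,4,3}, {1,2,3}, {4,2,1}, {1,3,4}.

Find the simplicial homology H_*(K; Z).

Fix the vertex order 1 < 2 < 3 < 4 and write every simplex with vertices in increasing order. Then dim K = 2 and the simplices of K are:

  0-simplices (4): [1], [2], [3], [4]
  1-simplices (6): [1,2], [1,3], [1,4], [2,3], [2,4], [3,4]
  2-simplices (4): [1,2,3], [1,2,4], [1,3,4], [2,3,4]

Hence C_0 ≅ Z^4, C_1 ≅ Z^6, C_2 ≅ Z^4.

The boundary map ∂_1: C_1 → C_0 is given by ∂[p,q] = [q] − [p]. For instance
  ∂[1,4] = [4] − [1].
The 4×6 boundary matrix has rank 3 and Smith normal form diag(1,1,1).

∂_2: C_2 → C_1 acts by ∂[p,q,r] = [q,r] − [p,r] + [p,q]. For instance
  ∂[1,3,4] = [3,4] − [1,4] + [1,3],
  ∂[2,3,4] = [3,4] − [2,4] + [2,3].
As a 6×4 matrix over Z this has rank 3, with invariant factors (1,1,1).

Now H_k = ker ∂_k / im ∂_{k+1}, so:

  H_0: rank C_0 − rank ∂_1 = 4 − 3 = 1, and the invariant factors of ∂_1 are all 1, so H_0 = Z.
  H_1: rank ker ∂_1 − rank ∂_2 = (6 − 3) − 3 = 0, and the invariant factors of ∂_2 are all 1, so H_1 = 0.
  H_2: rank ker ∂_2 − rank ∂_3 = (4 − 3) − 0 = 1, and there is no ∂_3, so H_2 = Z.

As a check, the Euler characteristic is 4 − 6 + 4 = 2, which agrees with 1 − 0 + 1 = 2.

H_0 = Z,  H_1 = 0,  H_2 = Z.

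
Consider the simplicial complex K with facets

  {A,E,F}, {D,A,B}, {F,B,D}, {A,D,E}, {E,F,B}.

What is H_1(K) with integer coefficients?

H_1 = Z.

Fix the vertex order A < B < D < E < F and write every simplex with vertices in increasing order. Then dim K = 2 and the simplices of K are:

  0-simplices (5): A, B, D, E, F
  1-simplices (10): AB, AD, AE, AF, BD, BE, BF, DE, DF, EF
  2-simplices (5): ABD, ADE, AEF, BDF, BEF

Hence C_0 ≅ Z^5, C_1 ≅ Z^10, C_2 ≅ Z^5.

The boundary map ∂_1: C_1 → C_0 is given by ∂[p,q] = [q] − [p].
The resulting 5×10 matrix has rank 4, and its Smith normal form has invariant factors (1,1,1,1).

The boundary map ∂_2: C_2 → C_1 maps a triangle to the signed sum of its edges. For instance
  ∂BEF = EF − BF + BE,
  ∂BDF = DF − BF + BD.
As a 10×5 matrix over Z this has rank 5, with invariant factors (1,1,1,1,1).

From H_k ≅ ker(∂_k) / im(∂_{k+1}) we obtain:

  H_1: rank ker ∂_1 − rank ∂_2 = (10 − 4) − 5 = 1, and the invariant factors of ∂_2 are all 1, so H_1 ≅ Z.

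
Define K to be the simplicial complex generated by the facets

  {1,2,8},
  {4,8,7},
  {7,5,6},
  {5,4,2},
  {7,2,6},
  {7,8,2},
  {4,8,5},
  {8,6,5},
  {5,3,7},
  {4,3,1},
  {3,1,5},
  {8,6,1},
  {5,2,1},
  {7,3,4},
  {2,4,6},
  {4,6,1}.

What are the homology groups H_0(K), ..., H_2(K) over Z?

H_0 = Z,  H_1 = Z^2,  H_2 = Z.

Take the total order 1 < 2 < 3 < 4 < 5 < 6 < 7 < 8 on the vertex set. Then K (dimension 2) consists of the simplices:

  0-simplices (8): [1], [2], [3], [4], [5], [6], [7], [8]
  1-simplices (24): (24 of them)
  2-simplices (16): [1,2,5], [1,2,8], [1,3,4], [1,3,5], [1,4,6], [1,6,8], [2,4,5], [2,4,6], [2,6,7], [2,7,8], [3,4,7], [3,5,7], [4,5,8], [4,7,8], [5,6,7], [5,6,8]

giving chain groups C_0 ≅ Z^8, C_1 ≅ Z^24, C_2 ≅ Z^16.

Boundary ∂_1: C_1 → C_0 is given by ∂[p,q] = [q] − [p]. For instance
  ∂[7,8] = [8] − [7].
The resulting 8×24 matrix has rank 7, and its Smith normal form has invariant factors (1,1,1,1,1,1,1).

∂_2: C_2 → C_1 maps a triangle to the signed sum of its edges. For instance
  ∂[2,7,8] = [7,8] − [2,8] + [2,7],
  ∂[3,4,7] = [4,7] − [3,7] + [3,4].
As a 24×16 matrix over Z this has rank 15, with invariant factors (1,1,1,1,1,1,1,1,1,1,1,1,1,1,1).

From H_k ≅ ker(∂_k) / im(∂_{k+1}) we obtain:

  H_0: rank C_0 − rank ∂_1 = 8 − 7 = 1, and the invariant factors of ∂_1 are all 1, so H_0 = Z.
  H_1: rank ker ∂_1 − rank ∂_2 = (24 − 7) − 15 = 2, and the invariant factors of ∂_2 are all 1, so H_1 = Z^2.
  H_2: rank ker ∂_2 − rank ∂_3 = (16 − 15) − 0 = 1, and there is no ∂_3, so H_2 = Z.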